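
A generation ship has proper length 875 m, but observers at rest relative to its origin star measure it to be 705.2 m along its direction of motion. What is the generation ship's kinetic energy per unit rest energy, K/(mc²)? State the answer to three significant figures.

From L = L₀/γ: γ = 875/705.2 = 1.24078.
Since K = (γ−1)mc², K/(mc²) = 1.24078 − 1 = 0.241.

0.241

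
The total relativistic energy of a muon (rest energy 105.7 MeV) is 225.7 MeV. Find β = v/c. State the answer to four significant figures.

γ = E/(mc²) = 225.7/105.7 = 2.1353.
β = √(1 − 1/γ²) = √(1 − 0.219322) = √0.780678 = 0.8836.

0.8836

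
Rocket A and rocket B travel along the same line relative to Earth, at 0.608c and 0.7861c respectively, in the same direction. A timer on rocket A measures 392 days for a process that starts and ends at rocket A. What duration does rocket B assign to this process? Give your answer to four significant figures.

417.0 days

The velocity of rocket A relative to rocket B is (0.608 − 0.7861)c / (1 − 0.608×0.7861) = −0.34115c; relative speed 0.34115c.
γ for this relative speed: γ = 1/√(1 − 0.116383) = 1.0638.
Rocket A's interval is proper; time dilation gives Δt_B = γΔτ = 1.0638 × 392 days = 417.0 days.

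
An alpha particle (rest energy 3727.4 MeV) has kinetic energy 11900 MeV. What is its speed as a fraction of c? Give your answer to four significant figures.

0.9711c

γ = 1 + K/(mc²) = 1 + 11900/3727.4 = 4.1926.
β = √(1 − 1/γ²) = √(1 − 0.0568896) = √0.9431104 = 0.9711.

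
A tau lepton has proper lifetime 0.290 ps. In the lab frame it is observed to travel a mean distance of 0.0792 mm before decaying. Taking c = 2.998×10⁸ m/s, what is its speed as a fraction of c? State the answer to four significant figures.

Lab distance = (lab lifetime)·v = γτ·βc, so βγ = d/(cτ) = 7.920×10^-5/(2.998×10⁸ × 2.900×10^-13) = 0.91095.
With βγ = 0.91095: γ² = 1 + (βγ)² = 1.82983, and β = (βγ)/γ = 0.91095/1.35271 = 0.6734.

0.6734c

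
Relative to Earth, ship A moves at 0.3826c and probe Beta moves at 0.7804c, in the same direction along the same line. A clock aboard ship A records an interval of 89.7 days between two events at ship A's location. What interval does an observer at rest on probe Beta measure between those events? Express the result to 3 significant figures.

109 days

Transform ship A's velocity into probe Beta's frame: (0.3826 − 0.7804)/(1 − 0.3826·0.7804) = −0.3978/0.70141896, so the relative speed is 0.56714c.
At |u| = 0.56714c, γ = (1 − 0.321648)^(−1/2) = 1.2142.
Ship A's interval is proper; time dilation gives Δt_B = γΔτ = 1.2142 × 89.7 days = 109 days.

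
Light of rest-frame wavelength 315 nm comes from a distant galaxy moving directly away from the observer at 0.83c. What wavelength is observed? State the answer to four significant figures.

Relativistic Doppler for wavelength: λ_obs = λ_src · √((1+β)/(1−β)).
With β = 0.83: factor = √(1.83/0.17) = 3.281.
λ_obs = 315 × 3.281 = 1034 nm.

1034 nm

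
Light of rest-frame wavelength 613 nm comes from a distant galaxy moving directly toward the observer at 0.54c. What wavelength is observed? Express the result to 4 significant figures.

Relativistic Doppler for wavelength: λ_obs = λ_src · √((1−β)/(1+β)).
With β = 0.54: factor = √(0.46/1.54) = 0.54654.
λ_obs = 613 × 0.54654 = 335.0 nm.

335.0 nm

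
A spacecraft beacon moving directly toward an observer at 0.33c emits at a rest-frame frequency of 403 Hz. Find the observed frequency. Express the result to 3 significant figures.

Relativistic Doppler (source moving toward): f_obs = f_src · √((1+β)/(1−β)).
With β = 0.33: factor = √(1.33/0.67) = 1.4089.
f_obs = 403 × 1.4089 = 568 Hz.

568 Hz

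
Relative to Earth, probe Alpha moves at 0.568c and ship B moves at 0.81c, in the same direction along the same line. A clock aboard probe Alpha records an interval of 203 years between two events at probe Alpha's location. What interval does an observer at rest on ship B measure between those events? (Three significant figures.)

227 years

Speed of probe Alpha in ship B's frame: u = (v_A − v_B)/(1 − v_A v_B/c²) = (0.568 − 0.81)/(1 − 0.568×0.81) = −0.242/0.53992 = −0.44821; |u| = 0.44821c.
At |u| = 0.44821c, γ = (1 − 0.200892)^(−1/2) = 1.1187.
The clock on probe Alpha records proper time, so ship B measures Δt = γΔτ = 1.1187 × 203 = 227 years.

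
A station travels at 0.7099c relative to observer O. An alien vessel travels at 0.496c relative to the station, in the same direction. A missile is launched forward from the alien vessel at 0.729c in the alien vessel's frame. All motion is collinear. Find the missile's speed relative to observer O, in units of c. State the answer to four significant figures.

0.9822c

Compose velocities in two stages. Stage 1 (into S'): u₁ = (0.729+0.496)/(1+0.729×0.496) = 0.89969.
Stage 2 (into S): u = (0.89969+0.7099)/(1+0.89969×0.7099) = 0.98224, so the speed is 0.9822c.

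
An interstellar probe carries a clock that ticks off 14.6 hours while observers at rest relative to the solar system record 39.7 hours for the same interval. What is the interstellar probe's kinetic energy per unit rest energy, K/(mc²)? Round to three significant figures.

From Δt = γΔτ: γ = 39.7/14.6 = 2.71918.
K/(mc²) = γ − 1 = 2.71918 − 1 = 1.72.

1.72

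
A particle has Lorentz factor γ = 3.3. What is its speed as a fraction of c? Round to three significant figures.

0.953c

β = √(1 − 1/γ²) = √(1 − 1/10.89) = √0.908173 = 0.953.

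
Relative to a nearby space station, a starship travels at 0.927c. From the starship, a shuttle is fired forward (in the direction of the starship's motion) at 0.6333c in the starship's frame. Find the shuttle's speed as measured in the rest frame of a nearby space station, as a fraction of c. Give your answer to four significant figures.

0.9831c

Relativistic velocity addition: u = (u' + v)/(1 + u'v/c²), with u' = 0.6333c and v = 0.927c.
Numerator: 0.6333 + 0.927 = 1.5603. Denominator: 1 + (0.6333)(0.927) = 1.5870691.
u = 1.5603/1.5870691 = 0.98313, so the speed is 0.9831c.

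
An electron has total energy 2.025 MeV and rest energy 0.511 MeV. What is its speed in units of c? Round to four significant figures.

Total energy E = γmc² gives γ = 2.025/0.511 = 3.9628.
Hence β = √(1 − 1/γ²) = √(1 − 0.0636789) = √0.9363211 = 0.9676.

0.9676c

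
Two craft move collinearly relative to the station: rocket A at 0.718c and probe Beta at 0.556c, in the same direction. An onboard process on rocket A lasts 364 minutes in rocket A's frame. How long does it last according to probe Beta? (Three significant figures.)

The velocity of rocket A relative to probe Beta is (0.718 − 0.556)c / (1 − 0.718×0.556) = 0.26964c; relative speed 0.26964c.
At |u| = 0.26964c, γ = (1 − 0.0727057)^(−1/2) = 1.0385.
Rocket A's interval is proper; time dilation gives Δt_B = γΔτ = 1.0385 × 364 minutes = 378 minutes.

378 minutes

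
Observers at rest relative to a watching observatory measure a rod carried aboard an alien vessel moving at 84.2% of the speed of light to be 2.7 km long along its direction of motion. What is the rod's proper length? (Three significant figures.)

With β = 0.842, γ = 1/√(1 − 0.842²) = 1/√0.291036 = 1.8536.
Proper length: L₀ = γ·L = 1.8536 × 2.7 = 5.00 km.

5.00 km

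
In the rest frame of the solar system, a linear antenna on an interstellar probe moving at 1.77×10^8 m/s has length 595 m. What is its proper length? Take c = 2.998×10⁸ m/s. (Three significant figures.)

β = v/c = (1.77×10^8 m/s)/(2.998×10⁸ m/s) = 0.590394.
γ = 1/√(1 − β²) = 1/√(1 − 0.3485651) = 1/√0.6514349 = 1/0.807115 = 1.239.
Proper length: L₀ = γ·L = 1.239 × 595 = 737 m.

737 m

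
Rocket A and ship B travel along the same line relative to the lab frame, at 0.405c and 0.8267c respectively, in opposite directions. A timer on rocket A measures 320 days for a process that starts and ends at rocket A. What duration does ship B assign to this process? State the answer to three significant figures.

The velocity of rocket A relative to ship B is (0.405 + 0.8267)c / (1 + 0.405×0.8267) = 0.92275c; relative speed 0.92275c.
γ for this relative speed: γ = 1/√(1 − 0.851468) = 2.5947.
The clock on rocket A records proper time, so ship B measures Δt = γΔτ = 2.5947 × 320 = 830 days.

830 days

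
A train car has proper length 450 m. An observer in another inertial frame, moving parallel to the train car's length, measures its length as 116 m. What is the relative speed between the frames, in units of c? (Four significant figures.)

Length contraction gives γ = L₀/L = 450/116 = 3.8793.
β = √(1 − 1/γ²) = √0.93355 = 0.9662.

0.9662c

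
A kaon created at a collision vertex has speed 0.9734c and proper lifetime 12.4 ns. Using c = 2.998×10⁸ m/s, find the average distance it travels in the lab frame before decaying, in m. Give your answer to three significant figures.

With β = 0.9734, γ = 1/√(1 − 0.9734²) = 1/√0.05249244 = 4.3647.
Lab-frame lifetime: Δt = γτ = 4.3647 × 12.4 ns = 54.122 ns.
Distance: d = vΔt = 0.9734 × 2.998×10⁸ m/s × 5.4122×10^-8 s = 15.8 m.

15.8 m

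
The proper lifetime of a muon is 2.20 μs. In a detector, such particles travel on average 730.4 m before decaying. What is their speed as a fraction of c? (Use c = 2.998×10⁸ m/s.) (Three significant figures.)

0.742c

Let x = d/(cτ) = 730.4 m / (2.998×10⁸ m/s × 2.200×10^-6 s) = 1.1074. Since d = βγcτ, x = βγ = β/√(1−β²).
Solving: β² = x²/(1+x²) = 1.22633/2.22633 = 0.55083, so β = 0.742.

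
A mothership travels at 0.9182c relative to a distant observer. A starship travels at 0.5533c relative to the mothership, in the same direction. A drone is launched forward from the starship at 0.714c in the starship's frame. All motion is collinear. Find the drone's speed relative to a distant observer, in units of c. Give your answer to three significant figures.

0.996c

Apply u = (u'+v)/(1+u'v) twice. Drone in the mothership frame: (0.714+0.5533)/(1+0.714·0.5533) = 1.2673/1.3950562 = 0.90842c.
That velocity, transformed to the rest frame of a distant observer: (0.90842+0.9182)/(1+0.90842·0.9182) = 1.82662/1.834111244 = 0.99592c.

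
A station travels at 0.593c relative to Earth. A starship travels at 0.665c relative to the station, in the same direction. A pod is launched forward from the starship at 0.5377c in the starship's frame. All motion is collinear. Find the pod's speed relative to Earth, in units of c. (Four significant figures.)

0.9696c

Apply u = (u'+v)/(1+u'v) twice. Pod in the station frame: (0.5377+0.665)/(1+0.5377·0.665) = 1.2027/1.3575705 = 0.88592c.
That velocity, transformed to the rest frame of Earth: (0.88592+0.593)/(1+0.88592·0.593) = 1.47892/1.52535056 = 0.96956c.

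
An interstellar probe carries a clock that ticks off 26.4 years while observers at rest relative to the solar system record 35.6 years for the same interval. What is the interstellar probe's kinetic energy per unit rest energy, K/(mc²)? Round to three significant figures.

γ = Δt/Δτ = 35.6/26.4 = 1.34848.
K/(mc²) = γ − 1 = 1.34848 − 1 = 0.348.

0.348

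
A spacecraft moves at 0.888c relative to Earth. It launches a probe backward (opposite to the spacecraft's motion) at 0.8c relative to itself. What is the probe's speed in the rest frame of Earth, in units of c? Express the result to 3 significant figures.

Relativistic velocity addition: u = (u' + v)/(1 + u'v/c²), with u' = −0.8c and v = 0.888c.
Numerator: −0.8 + 0.888 = 0.088. Denominator: 1 + (−0.8)(0.888) = 0.2896.
u = 0.088/0.2896 = 0.30387, so the speed is 0.304c.

0.304c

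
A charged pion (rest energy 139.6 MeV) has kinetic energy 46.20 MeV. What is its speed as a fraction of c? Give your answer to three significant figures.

0.660c

γ = 1 + K/(mc²) = 1 + 46.20/139.6 = 1.3309.
β = √(1 − 1/γ²) = √(1 − 0.564559) = √0.435441 = 0.660.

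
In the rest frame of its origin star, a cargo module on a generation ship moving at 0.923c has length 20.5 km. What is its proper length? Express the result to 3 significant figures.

53.3 km

With β = 0.923, γ = 1/√(1 − 0.923²) = 1/√0.148071 = 2.5988.
Proper length: L₀ = γ·L = 2.5988 × 20.5 = 53.3 km.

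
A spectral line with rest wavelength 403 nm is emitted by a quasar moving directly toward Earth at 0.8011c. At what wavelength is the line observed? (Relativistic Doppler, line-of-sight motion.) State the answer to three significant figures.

134 nm

Relativistic Doppler for wavelength: λ_obs = λ_src · √((1−β)/(1+β)).
With β = 0.8011: factor = √(0.1989/1.8011) = 0.33231.
λ_obs = 403 × 0.33231 = 134 nm.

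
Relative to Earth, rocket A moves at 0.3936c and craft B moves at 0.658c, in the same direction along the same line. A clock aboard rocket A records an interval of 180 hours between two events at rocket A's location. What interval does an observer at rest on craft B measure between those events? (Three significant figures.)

The velocity of rocket A relative to craft B is (0.3936 − 0.658)c / (1 − 0.3936×0.658) = −0.35681c; relative speed 0.35681c.
γ for this relative speed: γ = 1/√(1 − 0.127313) = 1.0705.
The clock on rocket A records proper time, so craft B measures Δt = γΔτ = 1.0705 × 180 = 193 hours.

193 hours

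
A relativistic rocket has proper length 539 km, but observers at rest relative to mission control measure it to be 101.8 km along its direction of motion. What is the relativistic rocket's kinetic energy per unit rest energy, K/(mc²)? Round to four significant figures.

Length contraction gives γ = L₀/L = 539/101.8 = 5.2947.
Since K = (γ−1)mc², K/(mc²) = 5.2947 − 1 = 4.295.

4.295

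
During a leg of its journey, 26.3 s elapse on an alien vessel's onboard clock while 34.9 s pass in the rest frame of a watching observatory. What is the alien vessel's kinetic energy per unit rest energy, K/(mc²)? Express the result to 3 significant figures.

0.327

From Δt = γΔτ: γ = 34.9/26.3 = 1.327.
Since K = (γ−1)mc², K/(mc²) = 1.327 − 1 = 0.327.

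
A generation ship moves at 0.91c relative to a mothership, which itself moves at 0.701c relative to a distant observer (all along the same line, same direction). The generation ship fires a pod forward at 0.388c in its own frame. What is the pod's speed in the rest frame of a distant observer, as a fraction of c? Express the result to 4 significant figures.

0.9927c

Compose velocities in two stages. Stage 1 (into S'): u₁ = (0.388+0.91)/(1+0.388×0.91) = 0.95929.
Stage 2 (into S): u = (0.95929+0.701)/(1+0.95929×0.701) = 0.99272, so the speed is 0.9927c.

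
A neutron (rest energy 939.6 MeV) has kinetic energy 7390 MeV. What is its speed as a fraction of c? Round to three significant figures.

0.994c

K = (γ−1)mc², so γ = 1 + 7390/939.6 = 8.865.
Then v/c = √(1 − γ⁻²) = √(1 − 0.0127246) = √0.9872754 = 0.994.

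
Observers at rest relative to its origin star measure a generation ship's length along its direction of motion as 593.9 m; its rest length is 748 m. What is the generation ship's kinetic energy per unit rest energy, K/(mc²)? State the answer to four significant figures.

0.2595

From L = L₀/γ: γ = 748/593.9 = 1.25947.
Since K = (γ−1)mc², K/(mc²) = 1.25947 − 1 = 0.2595.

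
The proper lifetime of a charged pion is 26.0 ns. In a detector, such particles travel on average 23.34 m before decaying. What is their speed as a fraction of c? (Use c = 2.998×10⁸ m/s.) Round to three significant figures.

0.949c

Let x = d/(cτ) = 23.34 m / (2.998×10⁸ m/s × 2.600×10^-8 s) = 2.9943. Since d = βγcτ, x = βγ = β/√(1−β²).
Solving: β² = x²/(1+x²) = 8.96583/9.96583 = 0.899657, so β = 0.949.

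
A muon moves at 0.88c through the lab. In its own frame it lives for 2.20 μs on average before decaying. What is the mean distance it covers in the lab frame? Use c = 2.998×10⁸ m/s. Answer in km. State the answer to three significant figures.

1.22 km

With β = 0.88, γ = 1/√(1 − 0.88²) = 1/√0.2256 = 2.1054.
Lab-frame lifetime: Δt = γτ = 2.1054 × 2.20 μs = 4.6319 μs.
Distance: d = vΔt = 0.88 × 2.998×10⁸ m/s × 4.6319×10^-6 s = 1220 m = 1.22 km.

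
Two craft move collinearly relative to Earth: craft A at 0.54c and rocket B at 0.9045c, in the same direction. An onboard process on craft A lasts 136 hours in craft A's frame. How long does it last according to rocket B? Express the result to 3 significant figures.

194 hours

Speed of craft A in rocket B's frame: u = (v_A − v_B)/(1 − v_A v_B/c²) = (0.54 − 0.9045)/(1 − 0.54×0.9045) = −0.3645/0.51157 = −0.71251; |u| = 0.71251c.
γ for this relative speed: γ = 1/√(1 − 0.507671) = 1.4252.
Craft A's interval is proper; time dilation gives Δt_B = γΔτ = 1.4252 × 136 hours = 194 hours.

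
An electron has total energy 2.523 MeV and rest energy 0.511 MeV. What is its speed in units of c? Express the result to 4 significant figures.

γ = E/(mc²) = 2.523/0.511 = 4.9374.
β = √(1 − 1/γ²) = √(1 − 0.0410207) = √0.9589793 = 0.9793.

0.9793c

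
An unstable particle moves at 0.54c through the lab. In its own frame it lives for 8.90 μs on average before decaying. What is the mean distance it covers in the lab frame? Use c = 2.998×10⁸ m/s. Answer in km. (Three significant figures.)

1.71 km

Lorentz factor: γ = (1 − 0.2916)^(−1/2) = 1.1881.
Lab-frame lifetime: Δt = γτ = 1.1881 × 8.90 μs = 10.574 μs.
Distance: d = vΔt = 0.54 × 2.998×10⁸ m/s × 1.0574×10^-5 s = 1710 m = 1.71 km.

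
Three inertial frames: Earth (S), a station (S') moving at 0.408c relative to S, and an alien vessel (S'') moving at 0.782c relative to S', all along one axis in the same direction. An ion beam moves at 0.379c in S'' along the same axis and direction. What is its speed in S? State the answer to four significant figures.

0.9547c

Apply u = (u'+v)/(1+u'v) twice. Ion beam in the station frame: (0.379+0.782)/(1+0.379·0.782) = 1.161/1.296378 = 0.89557c.
That velocity, transformed to the rest frame of Earth: (0.89557+0.408)/(1+0.89557·0.408) = 1.30357/1.36539256 = 0.95472c.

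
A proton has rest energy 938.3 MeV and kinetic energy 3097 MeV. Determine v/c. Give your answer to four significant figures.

0.9726

γ = 1 + K/(mc²) = 1 + 3097/938.3 = 4.3007.
β = √(1 − 1/γ²) = √(1 − 0.0540657) = √0.9459343 = 0.9726.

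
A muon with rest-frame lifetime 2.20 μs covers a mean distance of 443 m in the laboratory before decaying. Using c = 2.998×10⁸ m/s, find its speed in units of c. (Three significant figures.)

0.558c

Let x = d/(cτ) = 443.0 m / (2.998×10⁸ m/s × 2.200×10^-6 s) = 0.67166. Since d = βγcτ, x = βγ = β/√(1−β²).
Solving: β² = x²/(1+x²) = 0.451127/1.451127 = 0.31088, so β = 0.558.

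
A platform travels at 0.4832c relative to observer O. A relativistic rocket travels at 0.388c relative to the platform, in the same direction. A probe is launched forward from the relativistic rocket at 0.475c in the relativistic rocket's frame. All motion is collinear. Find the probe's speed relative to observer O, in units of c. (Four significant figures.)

0.8963c

Compose velocities in two stages. Stage 1 (into S'): u₁ = (0.475+0.388)/(1+0.475×0.388) = 0.7287.
Stage 2 (into S): u = (0.7287+0.4832)/(1+0.7287×0.4832) = 0.8963, so the speed is 0.8963c.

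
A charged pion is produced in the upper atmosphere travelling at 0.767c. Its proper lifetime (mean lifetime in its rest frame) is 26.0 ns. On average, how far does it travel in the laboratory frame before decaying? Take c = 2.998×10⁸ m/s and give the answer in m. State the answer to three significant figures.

9.32 m

β² = 0.588289, so γ = 1/√0.411711 = 1.5585.
Lab-frame lifetime: Δt = γτ = 1.5585 × 26.0 ns = 40.521 ns.
Distance: d = vΔt = 0.767 × 2.998×10⁸ m/s × 4.0521×10^-8 s = 9.32 m.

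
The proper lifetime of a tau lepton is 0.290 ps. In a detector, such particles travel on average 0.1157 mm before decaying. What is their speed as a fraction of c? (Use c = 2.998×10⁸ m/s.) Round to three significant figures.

0.799c

Lab distance = (lab lifetime)·v = γτ·βc, so βγ = d/(cτ) = 1.157×10^-4/(2.998×10⁸ × 2.900×10^-13) = 1.3308.
With βγ = 1.3308: γ² = 1 + (βγ)² = 2.77103, and β = (βγ)/γ = 1.3308/1.66464 = 0.799.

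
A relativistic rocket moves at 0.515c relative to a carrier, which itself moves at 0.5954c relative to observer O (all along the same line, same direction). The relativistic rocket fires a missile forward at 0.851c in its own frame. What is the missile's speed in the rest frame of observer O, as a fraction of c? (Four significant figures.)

0.9870c

Compose velocities in two stages. Stage 1 (into S'): u₁ = (0.851+0.515)/(1+0.851×0.515) = 0.94976.
Stage 2 (into S): u = (0.94976+0.5954)/(1+0.94976×0.5954) = 0.98702, so the speed is 0.9870c.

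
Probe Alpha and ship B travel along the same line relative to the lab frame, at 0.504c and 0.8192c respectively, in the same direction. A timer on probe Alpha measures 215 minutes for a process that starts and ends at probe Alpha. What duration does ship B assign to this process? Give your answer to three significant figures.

Transform probe Alpha's velocity into ship B's frame: (0.504 − 0.8192)/(1 − 0.504·0.8192) = −0.3152/0.5871232, so the relative speed is 0.53685c.
At |u| = 0.53685c, γ = (1 − 0.288208)^(−1/2) = 1.1853.
Probe Alpha's interval is proper; time dilation gives Δt_B = γΔτ = 1.1853 × 215 minutes = 255 minutes.

255 minutes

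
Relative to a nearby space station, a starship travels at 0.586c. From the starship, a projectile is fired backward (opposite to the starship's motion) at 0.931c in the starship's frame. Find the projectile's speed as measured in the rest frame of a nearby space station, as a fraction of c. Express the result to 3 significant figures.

0.759c

In units of c, u = (u' + v)/(1 + u'v) with u' = −0.931 and v = 0.586.
Numerator: −0.931 + 0.586 = −0.345. Denominator: 1 + (−0.931)(0.586) = 0.454434.
u = −0.345/0.454434 = −0.75919, so the speed is 0.759c.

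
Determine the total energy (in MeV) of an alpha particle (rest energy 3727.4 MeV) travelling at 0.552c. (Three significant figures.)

4470 MeV

With β = 0.552, γ = 1/√(1 − 0.552²) = 1/√0.695296 = 1.1993.
Total energy: E = γmc² = 1.1993 × 3727.4 MeV = 4470 MeV.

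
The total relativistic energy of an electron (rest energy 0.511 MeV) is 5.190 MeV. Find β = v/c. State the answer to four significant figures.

0.9951

γ = E/(mc²) = 5.190/0.511 = 10.157.
β = √(1 − 1/γ²) = √(1 − 0.00969324) = √0.99030676 = 0.9951.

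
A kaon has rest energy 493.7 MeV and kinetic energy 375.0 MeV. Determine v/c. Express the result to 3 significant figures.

γ = 1 + K/(mc²) = 1 + 375.0/493.7 = 1.7596.
β = √(1 − 1/γ²) = √(1 − 0.322977) = √0.677023 = 0.823.

0.823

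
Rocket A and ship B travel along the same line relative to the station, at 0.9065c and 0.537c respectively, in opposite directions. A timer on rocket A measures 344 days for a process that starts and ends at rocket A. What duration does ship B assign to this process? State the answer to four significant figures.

Transform rocket A's velocity into ship B's frame: (0.9065 + 0.537)/(1 + 0.9065·0.537) = 1.4435/1.4867905, so the relative speed is 0.97088c.
At |u| = 0.97088c, γ = (1 − 0.942608)^(−1/2) = 4.1742.
The clock on rocket A records proper time, so ship B measures Δt = γΔτ = 4.1742 × 344 = 1436 days.

1436 days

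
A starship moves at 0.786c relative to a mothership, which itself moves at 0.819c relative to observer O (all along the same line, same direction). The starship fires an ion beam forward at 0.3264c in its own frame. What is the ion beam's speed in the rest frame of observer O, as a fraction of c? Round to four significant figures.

Apply u = (u'+v)/(1+u'v) twice. Ion beam in the mothership frame: (0.3264+0.786)/(1+0.3264·0.786) = 1.1124/1.2565504 = 0.88528c.
That velocity, transformed to the rest frame of observer O: (0.88528+0.819)/(1+0.88528·0.819) = 1.70428/1.72504432 = 0.98796c.

0.9880c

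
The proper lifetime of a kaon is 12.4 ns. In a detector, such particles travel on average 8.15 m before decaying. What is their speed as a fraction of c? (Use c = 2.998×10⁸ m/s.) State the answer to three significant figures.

Let x = d/(cτ) = 8.150 m / (2.998×10⁸ m/s × 1.240×10^-8 s) = 2.1923. Since d = βγcτ, x = βγ = β/√(1−β²).
Solving: β² = x²/(1+x²) = 4.80618/5.80618 = 0.82777, so β = 0.910.

0.910c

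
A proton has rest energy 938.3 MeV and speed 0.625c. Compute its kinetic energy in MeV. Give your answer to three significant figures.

264 MeV

β² = 0.390625, so γ = 1/√0.609375 = 1.28103.
Kinetic energy: K = (γ − 1)mc² = (1.28103 − 1) × 938.3 MeV = 0.28103 × 938.3 = 264 MeV.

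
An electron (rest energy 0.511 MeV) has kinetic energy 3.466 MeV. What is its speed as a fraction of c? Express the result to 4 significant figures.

K = (γ−1)mc², so γ = 1 + 3.466/0.511 = 7.7828.
Then v/c = √(1 − γ⁻²) = √(1 − 0.0165093) = √0.9834907 = 0.9917.

0.9917c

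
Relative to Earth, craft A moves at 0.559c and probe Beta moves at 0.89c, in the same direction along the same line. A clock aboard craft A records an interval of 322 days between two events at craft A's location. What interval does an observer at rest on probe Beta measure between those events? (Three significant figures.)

428 days

The velocity of craft A relative to probe Beta is (0.559 − 0.89)c / (1 − 0.559×0.89) = −0.65872c; relative speed 0.65872c.
At |u| = 0.65872c, γ = (1 − 0.433912)^(−1/2) = 1.3291.
The clock on craft A records proper time, so probe Beta measures Δt = γΔτ = 1.3291 × 322 = 428 days.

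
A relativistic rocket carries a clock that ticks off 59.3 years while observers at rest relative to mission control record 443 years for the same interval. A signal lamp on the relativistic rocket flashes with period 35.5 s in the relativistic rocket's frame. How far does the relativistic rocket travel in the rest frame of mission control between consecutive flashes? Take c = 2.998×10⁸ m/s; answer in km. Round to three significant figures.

7.88×10^7 km

γ = Δt/Δτ = 443/59.3 = 7.47049.
β = √(1 − 1/γ²) = 0.991. Lab-frame period = γτ = 7.47049×35.5 s = 265.2 s. Distance = βc × γτ = 0.991 × 2.998×10⁸ m/s × 265.2 s = 7.8791×10^10 m = 7.88×10^7 km.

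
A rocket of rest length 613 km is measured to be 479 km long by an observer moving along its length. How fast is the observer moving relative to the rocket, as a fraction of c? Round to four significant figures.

0.6240c

Length contraction gives γ = L₀/L = 613/479 = 1.2797.
β = √(1 − 1/γ²) = √0.389362 = 0.6240.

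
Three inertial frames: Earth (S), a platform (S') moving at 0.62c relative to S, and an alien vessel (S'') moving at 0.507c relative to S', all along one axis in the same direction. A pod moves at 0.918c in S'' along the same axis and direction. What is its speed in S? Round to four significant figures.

Apply u = (u'+v)/(1+u'v) twice. Pod in the platform frame: (0.918+0.507)/(1+0.918·0.507) = 1.425/1.465426 = 0.97241c.
That velocity, transformed to the rest frame of Earth: (0.97241+0.62)/(1+0.97241·0.62) = 1.59241/1.6028942 = 0.99346c.

0.9935c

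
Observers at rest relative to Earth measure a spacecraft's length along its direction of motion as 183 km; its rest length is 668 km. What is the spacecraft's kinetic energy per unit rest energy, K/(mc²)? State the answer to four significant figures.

γ = L₀/L = 668/183 = 3.65027.
Since K = (γ−1)mc², K/(mc²) = 3.65027 − 1 = 2.650.

2.650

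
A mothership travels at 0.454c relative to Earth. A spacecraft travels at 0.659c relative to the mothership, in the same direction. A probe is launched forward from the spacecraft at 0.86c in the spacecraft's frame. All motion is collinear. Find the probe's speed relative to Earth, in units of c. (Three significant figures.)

Apply u = (u'+v)/(1+u'v) twice. Probe in the mothership frame: (0.86+0.659)/(1+0.86·0.659) = 1.519/1.56674 = 0.96953c.
That velocity, transformed to the rest frame of Earth: (0.96953+0.454)/(1+0.96953·0.454) = 1.42353/1.44016662 = 0.98845c.

0.988c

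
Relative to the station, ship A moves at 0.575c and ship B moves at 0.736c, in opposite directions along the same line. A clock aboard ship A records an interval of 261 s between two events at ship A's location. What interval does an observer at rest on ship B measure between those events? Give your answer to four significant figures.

670.6 s

Speed of ship A in ship B's frame: u = (v_A + v_B)/(1 + v_A v_B/c²) = (0.575 + 0.736)/(1 + 0.575×0.736) = 1.311/1.4232 = 0.92116; |u| = 0.92116c.
γ for this relative speed: γ = 1/√(1 − 0.848536) = 2.5695.
Ship A's interval is proper; time dilation gives Δt_B = γΔτ = 2.5695 × 261 s = 670.6 s.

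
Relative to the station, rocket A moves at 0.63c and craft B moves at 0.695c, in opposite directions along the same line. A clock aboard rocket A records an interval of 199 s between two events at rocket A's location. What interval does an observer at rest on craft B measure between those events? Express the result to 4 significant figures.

Transform rocket A's velocity into craft B's frame: (0.63 + 0.695)/(1 + 0.63·0.695) = 1.325/1.43785, so the relative speed is 0.92151c.
At |u| = 0.92151c, γ = (1 − 0.849181)^(−1/2) = 2.575.
Rocket A's interval is proper; time dilation gives Δt_B = γΔτ = 2.575 × 199 s = 512.4 s.

512.4 s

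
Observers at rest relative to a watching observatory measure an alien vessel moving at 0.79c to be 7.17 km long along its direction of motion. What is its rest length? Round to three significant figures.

11.7 km

Lorentz factor: γ = (1 − 0.6241)^(−1/2) = 1.631.
Proper length: L₀ = γ·L = 1.631 × 7.17 = 11.7 km.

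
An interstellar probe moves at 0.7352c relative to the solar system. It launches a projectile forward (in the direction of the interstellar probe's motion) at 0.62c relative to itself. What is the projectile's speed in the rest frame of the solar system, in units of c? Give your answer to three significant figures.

0.931c

In units of c, u = (u' + v)/(1 + u'v) with u' = 0.62 and v = 0.7352.
Numerator: 0.62 + 0.7352 = 1.3552. Denominator: 1 + (0.62)(0.7352) = 1.455824.
u = 1.3552/1.455824 = 0.93088, so the speed is 0.931c.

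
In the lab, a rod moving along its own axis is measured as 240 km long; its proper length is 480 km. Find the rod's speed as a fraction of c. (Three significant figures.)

0.866c

Length contraction gives γ = L₀/L = 480/240 = 2.
β = √(1 − 1/γ²) = √0.75 = 0.866.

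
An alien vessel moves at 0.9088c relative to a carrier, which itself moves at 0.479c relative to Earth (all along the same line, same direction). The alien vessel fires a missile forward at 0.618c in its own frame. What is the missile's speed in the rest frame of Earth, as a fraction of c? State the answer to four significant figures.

0.9921c

First combine the missile and alien vessel (S''→S'): u₁ = (0.618 + 0.9088)/(1 + 0.618×0.9088) = 1.5268/1.5616384 = 0.97769.
Then combine with the carrier (S'→S): u = (0.97769 + 0.479)/(1 + 0.97769×0.479) = 1.45669/1.46831351 = 0.99208.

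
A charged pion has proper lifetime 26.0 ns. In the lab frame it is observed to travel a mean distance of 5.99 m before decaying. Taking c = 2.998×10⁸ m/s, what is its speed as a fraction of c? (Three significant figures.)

0.609c

d = βγcτ ⇒ βγ = d/(cτ) = 5.990 m / (7.7948 m) = 0.76846.
β = (βγ)/√(1+(βγ)²) = 0.76846/√1.590531 = 0.609.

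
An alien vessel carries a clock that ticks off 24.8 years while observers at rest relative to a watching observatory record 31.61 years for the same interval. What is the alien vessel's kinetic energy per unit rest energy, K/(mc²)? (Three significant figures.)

0.275

From Δt = γΔτ: γ = 31.61/24.8 = 1.2746.
Since K = (γ−1)mc², K/(mc²) = 1.2746 − 1 = 0.275.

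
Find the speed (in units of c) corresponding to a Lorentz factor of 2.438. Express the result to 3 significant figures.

β = √(1 − 1/γ²) = √(1 − 1/5.943844) = √0.831759 = 0.912.

0.912c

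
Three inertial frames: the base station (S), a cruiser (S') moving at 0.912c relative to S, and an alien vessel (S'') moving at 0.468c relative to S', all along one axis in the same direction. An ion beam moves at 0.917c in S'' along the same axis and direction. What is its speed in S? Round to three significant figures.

0.999c

Compose velocities in two stages. Stage 1 (into S'): u₁ = (0.917+0.468)/(1+0.917×0.468) = 0.9691.
Stage 2 (into S): u = (0.9691+0.912)/(1+0.9691×0.912) = 0.99856, so the speed is 0.999c.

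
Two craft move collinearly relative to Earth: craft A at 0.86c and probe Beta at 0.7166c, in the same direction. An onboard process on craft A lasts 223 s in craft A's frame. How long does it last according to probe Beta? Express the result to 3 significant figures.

Transform craft A's velocity into probe Beta's frame: (0.86 − 0.7166)/(1 − 0.86·0.7166) = 0.1434/0.383724, so the relative speed is 0.37371c.
At |u| = 0.37371c, γ = (1 − 0.139659)^(−1/2) = 1.0781.
Craft A's interval is proper; time dilation gives Δt_B = γΔτ = 1.0781 × 223 s = 240 s.

240 s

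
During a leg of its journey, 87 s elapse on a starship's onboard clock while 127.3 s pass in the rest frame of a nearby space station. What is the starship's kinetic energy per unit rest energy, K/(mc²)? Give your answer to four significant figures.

The time-dilation ratio gives γ = 127.3/87 = 1.46322.
K/(mc²) = γ − 1 = 1.46322 − 1 = 0.4632.

0.4632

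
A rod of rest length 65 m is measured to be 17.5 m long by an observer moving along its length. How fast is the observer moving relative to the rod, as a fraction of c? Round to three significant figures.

0.963c

Length contraction gives γ = L₀/L = 65/17.5 = 3.7143.
β = √(1 − 1/γ²) = √0.927515 = 0.963.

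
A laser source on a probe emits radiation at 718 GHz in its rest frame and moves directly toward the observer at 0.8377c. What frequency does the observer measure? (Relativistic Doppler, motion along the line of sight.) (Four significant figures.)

Relativistic Doppler (source moving toward): f_obs = f_src · √((1+β)/(1−β)).
With β = 0.8377: factor = √(1.8377/0.1623) = 3.3649.
f_obs = 718 × 3.3649 = 2416 GHz.

2416 GHz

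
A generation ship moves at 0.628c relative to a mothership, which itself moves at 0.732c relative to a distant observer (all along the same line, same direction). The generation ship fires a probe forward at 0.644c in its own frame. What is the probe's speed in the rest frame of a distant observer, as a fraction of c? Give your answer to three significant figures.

0.985c

Apply u = (u'+v)/(1+u'v) twice. Probe in the mothership frame: (0.644+0.628)/(1+0.644·0.628) = 1.272/1.404432 = 0.9057c.
That velocity, transformed to the rest frame of a distant observer: (0.9057+0.732)/(1+0.9057·0.732) = 1.6377/1.6629724 = 0.9848c.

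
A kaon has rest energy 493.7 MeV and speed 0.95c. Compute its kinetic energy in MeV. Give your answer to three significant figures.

γ = 1/√(1 − β²) = 1/√(1 − 0.9025) = 1/√0.0975 = 1/0.31225 = 3.2026.
Kinetic energy: K = (γ − 1)mc² = (3.2026 − 1) × 493.7 MeV = 2.2026 × 493.7 = 1090 MeV.

1090 MeV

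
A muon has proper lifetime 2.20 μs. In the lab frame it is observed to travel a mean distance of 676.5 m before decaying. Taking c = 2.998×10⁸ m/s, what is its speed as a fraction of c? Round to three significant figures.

0.716c

Lab distance = (lab lifetime)·v = γτ·βc, so βγ = d/(cτ) = 676.5/(2.998×10⁸ × 2.200×10^-6) = 1.0257.
With βγ = 1.0257: γ² = 1 + (βγ)² = 2.05206, and β = (βγ)/γ = 1.0257/1.4325 = 0.716.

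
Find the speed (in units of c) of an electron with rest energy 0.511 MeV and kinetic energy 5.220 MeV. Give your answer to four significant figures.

0.9960c

γ = 1 + K/(mc²) = 1 + 5.220/0.511 = 11.215.
β = √(1 − 1/γ²) = √(1 − 0.00795063) = √0.99204937 = 0.9960.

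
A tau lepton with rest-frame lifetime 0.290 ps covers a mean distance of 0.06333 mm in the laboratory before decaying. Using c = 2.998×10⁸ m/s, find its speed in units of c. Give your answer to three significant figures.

0.589c

d = βγcτ ⇒ βγ = d/(cτ) = 6.333×10^-5 m / (8.6942×10^-5 m) = 0.72842.
β = (βγ)/√(1+(βγ)²) = 0.72842/√1.530596 = 0.589.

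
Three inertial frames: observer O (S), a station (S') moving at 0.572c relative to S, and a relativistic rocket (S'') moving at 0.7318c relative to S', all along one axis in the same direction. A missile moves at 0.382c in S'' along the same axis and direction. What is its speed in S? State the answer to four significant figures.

0.9630c

First combine the missile and relativistic rocket (S''→S'): u₁ = (0.382 + 0.7318)/(1 + 0.382×0.7318) = 1.1138/1.2795476 = 0.87046.
Then combine with the station (S'→S): u = (0.87046 + 0.572)/(1 + 0.87046×0.572) = 1.44246/1.49790312 = 0.96299.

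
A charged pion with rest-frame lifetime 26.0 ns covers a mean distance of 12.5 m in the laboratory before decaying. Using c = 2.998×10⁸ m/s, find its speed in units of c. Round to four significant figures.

0.8485c

d = βγcτ ⇒ βγ = d/(cτ) = 12.50 m / (7.7948 m) = 1.6036.
β = (βγ)/√(1+(βγ)²) = 1.6036/√3.57153 = 0.8485.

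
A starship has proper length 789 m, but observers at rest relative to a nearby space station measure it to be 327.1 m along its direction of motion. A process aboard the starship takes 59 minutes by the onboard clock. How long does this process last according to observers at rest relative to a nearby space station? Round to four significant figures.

142.3 minutes

γ = L₀/L = 789/327.1 = 2.41211.
Δt = γΔτ = 2.41211 × 59 = 142.3 minutes.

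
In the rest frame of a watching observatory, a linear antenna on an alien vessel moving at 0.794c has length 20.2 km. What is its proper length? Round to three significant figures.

Lorentz factor: γ = (1 − 0.630436)^(−1/2) = 1.645.
Proper length: L₀ = γ·L = 1.645 × 20.2 = 33.2 km.

33.2 km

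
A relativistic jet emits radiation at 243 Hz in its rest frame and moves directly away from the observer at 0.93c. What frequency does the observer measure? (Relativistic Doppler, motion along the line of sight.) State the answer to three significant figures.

46.3 Hz

Relativistic Doppler (source moving away): f_obs = f_src · √((1−β)/(1+β)).
With β = 0.93: factor = √(0.07/1.93) = 0.19045.
f_obs = 243 × 0.19045 = 46.3 Hz.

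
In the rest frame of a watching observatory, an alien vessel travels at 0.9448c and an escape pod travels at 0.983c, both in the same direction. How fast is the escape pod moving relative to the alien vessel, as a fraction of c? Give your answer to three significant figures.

0.536c

Transform to the alien vessel's frame: u' = (u − v)/(1 − uv/c²).
u' = (0.983 − 0.9448)/(1 − 0.983×0.9448) = 0.0382/0.0712616 = 0.53605.
Speed in the alien vessel's frame: 0.536c (in the same direction).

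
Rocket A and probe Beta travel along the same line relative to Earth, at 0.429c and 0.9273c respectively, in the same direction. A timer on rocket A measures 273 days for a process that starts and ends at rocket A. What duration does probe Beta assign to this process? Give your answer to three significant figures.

486 days

Transform rocket A's velocity into probe Beta's frame: (0.429 − 0.9273)/(1 − 0.429·0.9273) = −0.4983/0.6021883, so the relative speed is 0.82748c.
γ for this relative speed: γ = 1/√(1 − 0.684723) = 1.781.
The clock on rocket A records proper time, so probe Beta measures Δt = γΔτ = 1.781 × 273 = 486 days.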